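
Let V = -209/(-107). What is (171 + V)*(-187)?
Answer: -3460622/107 ≈ -32342.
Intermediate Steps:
V = 209/107 (V = -209*(-1/107) = 209/107 ≈ 1.9533)
(171 + V)*(-187) = (171 + 209/107)*(-187) = (18506/107)*(-187) = -3460622/107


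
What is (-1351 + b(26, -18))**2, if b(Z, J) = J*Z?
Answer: 3308761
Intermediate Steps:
(-1351 + b(26, -18))**2 = (-1351 - 18*26)**2 = (-1351 - 468)**2 = (-1819)**2 = 3308761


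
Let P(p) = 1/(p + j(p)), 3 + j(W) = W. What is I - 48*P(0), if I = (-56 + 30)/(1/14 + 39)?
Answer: 8388/547 ≈ 15.335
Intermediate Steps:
j(W) = -3 + W
P(p) = 1/(-3 + 2*p) (P(p) = 1/(p + (-3 + p)) = 1/(-3 + 2*p))
I = -364/547 (I = -26/(1/14 + 39) = -26/547/14 = -26*14/547 = -364/547 ≈ -0.66545)
I - 48*P(0) = -364/547 - 48/(-3 + 2*0) = -364/547 - 48/(-3 + 0) = -364/547 - 48/(-3) = -364/547 - 48*(-⅓) = -364/547 + 16 = 8388/547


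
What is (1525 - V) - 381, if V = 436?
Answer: 708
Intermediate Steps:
(1525 - V) - 381 = (1525 - 1*436) - 381 = (1525 - 436) - 381 = 1089 - 381 = 708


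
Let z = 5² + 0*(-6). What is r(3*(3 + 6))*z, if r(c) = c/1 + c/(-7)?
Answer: 4050/7 ≈ 578.57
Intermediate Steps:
r(c) = 6*c/7 (r(c) = c*1 + c*(-⅐) = c - c/7 = 6*c/7)
z = 25 (z = 25 + 0 = 25)
r(3*(3 + 6))*z = (6*(3*(3 + 6))/7)*25 = (6*(3*9)/7)*25 = ((6/7)*27)*25 = (162/7)*25 = 4050/7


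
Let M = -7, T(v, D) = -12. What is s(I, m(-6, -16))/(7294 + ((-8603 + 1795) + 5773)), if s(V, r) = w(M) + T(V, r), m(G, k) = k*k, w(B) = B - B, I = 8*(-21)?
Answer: -12/6259 ≈ -0.0019172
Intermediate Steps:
I = -168
w(B) = 0
m(G, k) = k**2
s(V, r) = -12 (s(V, r) = 0 - 12 = -12)
s(I, m(-6, -16))/(7294 + ((-8603 + 1795) + 5773)) = -12/(7294 + ((-8603 + 1795) + 5773)) = -12/(7294 + (-6808 + 5773)) = -12/(7294 - 1035) = -12/6259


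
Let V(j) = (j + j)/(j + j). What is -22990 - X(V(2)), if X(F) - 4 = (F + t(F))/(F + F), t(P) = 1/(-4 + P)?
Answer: -68983/3 ≈ -22994.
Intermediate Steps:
V(j) = 1 (V(j) = (2*j)/((2*j)) = (2*j)*(1/(2*j)) = 1)
X(F) = 4 + (F + 1/(-4 + F))/(2*F) (X(F) = 4 + (F + 1/(-4 + F))/(F + F) = 4 + (F + 1/(-4 + F))/((2*F)) = 4 + (F + 1/(-4 + F))*(1/(2*F)) = 4 + (F + 1/(-4 + F))/(2*F))
-22990 - X(V(2)) = -22990 - (1 + 9*1*(-4 + 1))/(2*1*(-4 + 1)) = -22990 - (1 + 9*1*(-3))/(2*(-3)) = -22990 - (-1)*(1 - 27)/(2*3) = -22990 - (-1)*(-26)/(2*3) = -22990 - 1*13/3 = -22990 - 13/3 = -68983/3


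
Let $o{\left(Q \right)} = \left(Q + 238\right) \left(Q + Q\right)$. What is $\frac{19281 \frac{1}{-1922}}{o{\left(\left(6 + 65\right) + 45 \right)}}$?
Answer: $- \frac{6427}{52616672} \approx -0.00012215$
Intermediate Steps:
$o{\left(Q \right)} = 2 Q \left(238 + Q\right)$ ($o{\left(Q \right)} = \left(238 + Q\right) 2 Q = 2 Q \left(238 + Q\right)$)
$\frac{19281 \frac{1}{-1922}}{o{\left(\left(6 + 65\right) + 45 \right)}} = \frac{19281 \frac{1}{-1922}}{2 \left(\left(6 + 65\right) + 45\right) \left(238 + \left(\left(6 + 65\right) + 45\right)\right)} = \frac{19281 \left(- \frac{1}{1922}\right)}{2 \left(71 + 45\right) \left(238 + \left(71 + 45\right)\right)} = - \frac{19281}{1922 \cdot 2 \cdot 116 \left(238 + 116\right)} = - \frac{19281}{1922 \cdot 2 \cdot 116 \cdot 354} = - \frac{19281}{1922 \cdot 82128} = \left(- \frac{19281}{1922}\right) \frac{1}{82128} = - \frac{6427}{52616672}$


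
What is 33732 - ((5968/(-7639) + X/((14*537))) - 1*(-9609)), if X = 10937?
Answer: 1385345257927/57430002 ≈ 24122.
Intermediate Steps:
33732 - ((5968/(-7639) + X/((14*537))) - 1*(-9609)) = 33732 - ((5968/(-7639) + 10937/((14*537))) - 1*(-9609)) = 33732 - ((5968*(-1/7639) + 10937/7518) + 9609) = 33732 - ((-5968/7639 + 10937*(1/7518)) + 9609) = 33732 - ((-5968/7639 + 10937/7518) + 9609) = 33732 - (38680319/57430002 + 9609) = 33732 - 1*551883569537/57430002 = 33732 - 551883569537/57430002 = 1385345257927/57430002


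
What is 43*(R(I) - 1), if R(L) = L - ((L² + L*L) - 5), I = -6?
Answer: -3182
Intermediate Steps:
R(L) = 5 + L - 2*L² (R(L) = L - ((L² + L²) - 5) = L - (2*L² - 5) = L - (-5 + 2*L²) = L + (5 - 2*L²) = 5 + L - 2*L²)
43*(R(I) - 1) = 43*((5 - 6 - 2*(-6)²) - 1) = 43*((5 - 6 - 2*36) - 1) = 43*((5 - 6 - 72) - 1) = 43*(-73 - 1) = 43*(-74) = -3182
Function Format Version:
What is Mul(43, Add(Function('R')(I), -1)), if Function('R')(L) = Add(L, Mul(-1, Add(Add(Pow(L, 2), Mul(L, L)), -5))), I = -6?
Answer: -3182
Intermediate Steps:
Function('R')(L) = Add(5, L, Mul(-2, Pow(L, 2))) (Function('R')(L) = Add(L, Mul(-1, Add(Add(Pow(L, 2), Pow(L, 2)), -5))) = Add(L, Mul(-1, Add(Mul(2, Pow(L, 2)), -5))) = Add(L, Mul(-1, Add(-5, Mul(2, Pow(L, 2))))) = Add(L, Add(5, Mul(-2, Pow(L, 2)))) = Add(5, L, Mul(-2, Pow(L, 2))))
Mul(43, Add(Function('R')(I), -1)) = Mul(43, Add(Add(5, -6, Mul(-2, Pow(-6, 2))), -1)) = Mul(43, Add(Add(5, -6, Mul(-2, 36)), -1)) = Mul(43, Add(Add(5, -6, -72), -1)) = Mul(43, Add(-73, -1)) = Mul(43, -74) = -3182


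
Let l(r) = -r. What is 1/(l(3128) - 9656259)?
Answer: -1/9659387 ≈ -1.0353e-7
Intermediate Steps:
1/(l(3128) - 9656259) = 1/(-1*3128 - 9656259) = 1/(-3128 - 9656259) = 1/(-9659387) = -1/9659387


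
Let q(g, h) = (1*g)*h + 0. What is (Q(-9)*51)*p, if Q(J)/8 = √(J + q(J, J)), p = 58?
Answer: 141984*√2 ≈ 2.0080e+5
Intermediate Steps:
q(g, h) = g*h (q(g, h) = g*h + 0 = g*h)
Q(J) = 8*√(J + J²) (Q(J) = 8*√(J + J*J) = 8*√(J + J²))
(Q(-9)*51)*p = ((8*√(-9*(1 - 9)))*51)*58 = ((8*√(-9*(-8)))*51)*58 = ((8*√72)*51)*58 = ((8*(6*√2))*51)*58 = ((48*√2)*51)*58 = (2448*√2)*58 = 141984*√2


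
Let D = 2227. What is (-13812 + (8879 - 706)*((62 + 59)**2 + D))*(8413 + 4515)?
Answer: 1782103494656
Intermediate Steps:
(-13812 + (8879 - 706)*((62 + 59)**2 + D))*(8413 + 4515) = (-13812 + (8879 - 706)*((62 + 59)**2 + 2227))*(8413 + 4515) = (-13812 + 8173*(121**2 + 2227))*12928 = (-13812 + 8173*(14641 + 2227))*12928 = (-13812 + 8173*16868)*12928 = (-13812 + 137862164)*12928 = 137848352*12928 = 1782103494656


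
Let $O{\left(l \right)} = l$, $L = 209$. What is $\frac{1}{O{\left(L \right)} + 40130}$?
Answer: $\frac{1}{40339} \approx 2.479 \cdot 10^{-5}$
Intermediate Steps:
$\frac{1}{O{\left(L \right)} + 40130} = \frac{1}{209 + 40130} = \frac{1}{40339}$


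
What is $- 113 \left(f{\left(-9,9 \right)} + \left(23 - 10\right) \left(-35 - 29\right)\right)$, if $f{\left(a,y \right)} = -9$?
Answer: $95033$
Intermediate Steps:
$- 113 \left(f{\left(-9,9 \right)} + \left(23 - 10\right) \left(-35 - 29\right)\right) = - 113 \left(-9 + \left(23 - 10\right) \left(-35 - 29\right)\right) = - 113 \left(-9 + 13 \left(-64\right)\right) = - 113 \left(-9 - 832\right) = \left(-113\right) \left(-841\right) = 95033$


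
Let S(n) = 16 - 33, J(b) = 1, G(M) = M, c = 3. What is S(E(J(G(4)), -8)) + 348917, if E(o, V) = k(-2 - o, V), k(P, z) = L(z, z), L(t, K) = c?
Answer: 348900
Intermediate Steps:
L(t, K) = 3
k(P, z) = 3
E(o, V) = 3
S(n) = -17
S(E(J(G(4)), -8)) + 348917 = -17 + 348917 = 348900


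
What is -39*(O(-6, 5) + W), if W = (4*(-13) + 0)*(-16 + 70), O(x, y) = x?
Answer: 109746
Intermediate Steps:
W = -2808 (W = (-52 + 0)*54 = -52*54 = -2808)
-39*(O(-6, 5) + W) = -39*(-6 - 2808) = -39*(-2814) = 109746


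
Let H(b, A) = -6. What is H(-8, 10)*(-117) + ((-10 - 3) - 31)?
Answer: 658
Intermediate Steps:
H(-8, 10)*(-117) + ((-10 - 3) - 31) = -6*(-117) + ((-10 - 3) - 31) = 702 + (-13 - 31) = 702 - 44 = 658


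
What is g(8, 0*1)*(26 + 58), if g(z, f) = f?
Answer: 0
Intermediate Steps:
g(8, 0*1)*(26 + 58) = (0*1)*(26 + 58) = 0*84 = 0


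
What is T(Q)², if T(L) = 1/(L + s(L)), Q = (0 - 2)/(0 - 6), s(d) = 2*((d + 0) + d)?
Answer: 9/25 ≈ 0.36000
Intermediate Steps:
s(d) = 4*d (s(d) = 2*(d + d) = 2*(2*d) = 4*d)
Q = ⅓ (Q = -2/(-6) = -2*(-⅙) = ⅓ ≈ 0.33333)
T(L) = 1/(5*L) (T(L) = 1/(L + 4*L) = 1/(5*L))
T(Q)² = (1/(5*(⅓)))² = ((⅕)*3)² = (⅗)² = 9/25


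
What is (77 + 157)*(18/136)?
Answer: 1053/34 ≈ 30.971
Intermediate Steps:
(77 + 157)*(18/136) = 234*(18*(1/136)) = 234*(9/68) = 1053/34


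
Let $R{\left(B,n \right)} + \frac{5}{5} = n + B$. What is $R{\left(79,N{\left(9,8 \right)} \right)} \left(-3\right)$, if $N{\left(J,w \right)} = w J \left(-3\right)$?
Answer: $414$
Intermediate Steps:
$N{\left(J,w \right)} = - 3 J w$ ($N{\left(J,w \right)} = J w \left(-3\right) = - 3 J w$)
$R{\left(B,n \right)} = -1 + B + n$ ($R{\left(B,n \right)} = -1 + \left(n + B\right) = -1 + \left(B + n\right) = -1 + B + n$)
$R{\left(79,N{\left(9,8 \right)} \right)} \left(-3\right) = \left(-1 + 79 - 27 \cdot 8\right) \left(-3\right) = \left(-1 + 79 - 216\right) \left(-3\right) = \left(-138\right) \left(-3\right) = 414$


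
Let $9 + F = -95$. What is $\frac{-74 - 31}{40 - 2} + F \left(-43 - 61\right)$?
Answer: $\frac{410903}{38} \approx 10813.0$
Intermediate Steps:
$F = -104$ ($F = -9 - 95 = -104$)
$\frac{-74 - 31}{40 - 2} + F \left(-43 - 61\right) = \frac{-74 - 31}{40 - 2} - 104 \left(-43 - 61\right) = - \frac{105}{38} - 104 \left(-43 - 61\right) = \left(-105\right) \frac{1}{38} - -10816 = - \frac{105}{38} + 10816 = \frac{410903}{38}$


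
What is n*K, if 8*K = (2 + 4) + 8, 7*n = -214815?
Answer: -214815/4 ≈ -53704.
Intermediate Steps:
n = -214815/7 (n = (⅐)*(-214815) = -214815/7 ≈ -30688.)
K = 7/4 (K = ((2 + 4) + 8)/8 = (6 + 8)/8 = (⅛)*14 = 7/4 ≈ 1.7500)
n*K = -214815/7*7/4 = -214815/4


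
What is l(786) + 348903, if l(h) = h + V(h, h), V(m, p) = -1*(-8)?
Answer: 349697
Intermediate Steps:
V(m, p) = 8
l(h) = 8 + h (l(h) = h + 8 = 8 + h)
l(786) + 348903 = (8 + 786) + 348903 = 794 + 348903 = 349697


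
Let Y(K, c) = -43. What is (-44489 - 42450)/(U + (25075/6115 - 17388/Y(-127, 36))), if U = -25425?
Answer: 4572035071/1315594156 ≈ 3.4753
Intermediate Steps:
(-44489 - 42450)/(U + (25075/6115 - 17388/Y(-127, 36))) = (-44489 - 42450)/(-25425 + (25075/6115 - 17388/(-43))) = -86939/(-25425 + (25075*(1/6115) - 17388*(-1/43))) = -86939/(-25425 + (5015/1223 + 17388/43)) = -86939/(-25425 + 21481169/52589) = -86939/(-1315594156/52589) = -86939*(-52589/1315594156) = 4572035071/1315594156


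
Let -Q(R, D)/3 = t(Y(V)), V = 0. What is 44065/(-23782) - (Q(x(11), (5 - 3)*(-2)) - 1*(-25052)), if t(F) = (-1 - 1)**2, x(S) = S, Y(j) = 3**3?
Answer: -595545345/23782 ≈ -25042.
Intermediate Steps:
Y(j) = 27
t(F) = 4 (t(F) = (-2)**2 = 4)
Q(R, D) = -12 (Q(R, D) = -3*4 = -12)
44065/(-23782) - (Q(x(11), (5 - 3)*(-2)) - 1*(-25052)) = 44065/(-23782) - (-12 - 1*(-25052)) = 44065*(-1/23782) - (-12 + 25052) = -44065/23782 - 1*25040 = -44065/23782 - 25040 = -595545345/23782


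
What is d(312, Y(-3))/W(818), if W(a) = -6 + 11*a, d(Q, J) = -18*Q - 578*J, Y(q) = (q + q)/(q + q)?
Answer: -3097/4496 ≈ -0.68883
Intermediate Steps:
Y(q) = 1 (Y(q) = (2*q)/((2*q)) = (2*q)*(1/(2*q)) = 1)
d(Q, J) = -578*J - 18*Q
d(312, Y(-3))/W(818) = (-578*1 - 18*312)/(-6 + 11*818) = (-578 - 5616)/(-6 + 8998) = -6194/8992 = -6194*1/8992 = -3097/4496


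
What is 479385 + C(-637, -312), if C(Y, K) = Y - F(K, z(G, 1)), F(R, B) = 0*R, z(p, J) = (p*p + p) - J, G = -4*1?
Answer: 478748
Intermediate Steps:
G = -4
z(p, J) = p + p**2 - J (z(p, J) = (p**2 + p) - J = (p + p**2) - J = p + p**2 - J)
F(R, B) = 0
C(Y, K) = Y (C(Y, K) = Y - 1*0 = Y + 0 = Y)
479385 + C(-637, -312) = 479385 - 637 = 478748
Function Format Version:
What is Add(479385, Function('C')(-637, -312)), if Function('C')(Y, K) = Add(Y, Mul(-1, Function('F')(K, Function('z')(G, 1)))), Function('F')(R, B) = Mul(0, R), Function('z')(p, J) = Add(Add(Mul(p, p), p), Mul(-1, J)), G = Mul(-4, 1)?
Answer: 478748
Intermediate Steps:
G = -4
Function('z')(p, J) = Add(p, Pow(p, 2), Mul(-1, J)) (Function('z')(p, J) = Add(Add(Pow(p, 2), p), Mul(-1, J)) = Add(Add(p, Pow(p, 2)), Mul(-1, J)) = Add(p, Pow(p, 2), Mul(-1, J)))
Function('F')(R, B) = 0
Function('C')(Y, K) = Y (Function('C')(Y, K) = Add(Y, Mul(-1, 0)) = Add(Y, 0) = Y)
Add(479385, Function('C')(-637, -312)) = Add(479385, -637) = 478748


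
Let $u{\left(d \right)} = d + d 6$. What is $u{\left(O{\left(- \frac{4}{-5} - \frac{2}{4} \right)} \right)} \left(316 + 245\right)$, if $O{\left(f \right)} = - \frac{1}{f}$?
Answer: $-13090$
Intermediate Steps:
$u{\left(d \right)} = 7 d$ ($u{\left(d \right)} = d + 6 d = 7 d$)
$u{\left(O{\left(- \frac{4}{-5} - \frac{2}{4} \right)} \right)} \left(316 + 245\right) = 7 \left(- \frac{1}{- \frac{4}{-5} - \frac{2}{4}}\right) \left(316 + 245\right) = 7 \left(- \frac{1}{\left(-4\right) \left(- \frac{1}{5}\right) - \frac{1}{2}}\right) 561 = 7 \left(- \frac{1}{\frac{4}{5} - \frac{1}{2}}\right) 561 = 7 \left(- \frac{1}{\frac{3}{10}}\right) 561 = 7 \left(\left(-1\right) \frac{10}{3}\right) 561 = 7 \left(- \frac{10}{3}\right) 561 = \left(- \frac{70}{3}\right) 561 = -13090$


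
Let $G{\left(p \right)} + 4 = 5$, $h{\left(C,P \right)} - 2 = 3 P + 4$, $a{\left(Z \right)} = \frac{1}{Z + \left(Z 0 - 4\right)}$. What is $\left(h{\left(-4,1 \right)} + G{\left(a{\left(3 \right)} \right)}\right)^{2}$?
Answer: $100$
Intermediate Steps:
$a{\left(Z \right)} = \frac{1}{-4 + Z}$ ($a{\left(Z \right)} = \frac{1}{Z + \left(0 - 4\right)} = \frac{1}{Z - 4} = \frac{1}{-4 + Z}$)
$h{\left(C,P \right)} = 6 + 3 P$ ($h{\left(C,P \right)} = 2 + \left(3 P + 4\right) = 2 + \left(4 + 3 P\right) = 6 + 3 P$)
$G{\left(p \right)} = 1$ ($G{\left(p \right)} = -4 + 5 = 1$)
$\left(h{\left(-4,1 \right)} + G{\left(a{\left(3 \right)} \right)}\right)^{2} = \left(\left(6 + 3 \cdot 1\right) + 1\right)^{2} = \left(\left(6 + 3\right) + 1\right)^{2} = \left(9 + 1\right)^{2} = 10^{2} = 100$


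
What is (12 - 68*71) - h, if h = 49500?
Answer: -54316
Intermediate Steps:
(12 - 68*71) - h = (12 - 68*71) - 1*49500 = (12 - 4828) - 49500 = -4816 - 49500 = -54316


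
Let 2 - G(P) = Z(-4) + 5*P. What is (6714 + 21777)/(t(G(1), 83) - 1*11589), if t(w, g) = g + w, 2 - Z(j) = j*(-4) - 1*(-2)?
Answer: -9497/3831 ≈ -2.4790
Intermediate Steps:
Z(j) = 4*j (Z(j) = 2 - (j*(-4) - 1*(-2)) = 2 - (-4*j + 2) = 2 - (2 - 4*j) = 2 + (-2 + 4*j) = 4*j)
G(P) = 18 - 5*P (G(P) = 2 - (4*(-4) + 5*P) = 2 - (-16 + 5*P) = 2 + (16 - 5*P) = 18 - 5*P)
(6714 + 21777)/(t(G(1), 83) - 1*11589) = (6714 + 21777)/((83 + (18 - 5*1)) - 1*11589) = 28491/((83 + (18 - 5)) - 11589) = 28491/((83 + 13) - 11589) = 28491/(96 - 11589) = 28491/(-11493) = 28491*(-1/11493) = -9497/3831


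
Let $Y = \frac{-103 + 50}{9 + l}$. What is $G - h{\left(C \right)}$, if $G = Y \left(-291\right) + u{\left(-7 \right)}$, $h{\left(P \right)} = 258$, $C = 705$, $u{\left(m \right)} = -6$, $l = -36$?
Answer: $- \frac{7517}{9} \approx -835.22$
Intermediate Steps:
$Y = \frac{53}{27}$ ($Y = \frac{-103 + 50}{9 - 36} = - \frac{53}{-27} = \left(-53\right) \left(- \frac{1}{27}\right) = \frac{53}{27} \approx 1.963$)
$G = - \frac{5195}{9}$ ($G = \frac{53}{27} \left(-291\right) - 6 = - \frac{5141}{9} - 6 = - \frac{5195}{9} \approx -577.22$)
$G - h{\left(C \right)} = - \frac{5195}{9} - 258 = - \frac{7517}{9}$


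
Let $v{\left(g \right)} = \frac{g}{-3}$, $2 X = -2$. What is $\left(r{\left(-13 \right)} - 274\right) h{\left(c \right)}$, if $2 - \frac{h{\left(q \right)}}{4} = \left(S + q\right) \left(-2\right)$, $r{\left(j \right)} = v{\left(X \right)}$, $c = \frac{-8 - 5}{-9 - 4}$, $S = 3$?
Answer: $- \frac{32840}{3} \approx -10947.0$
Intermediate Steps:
$X = -1$ ($X = \frac{1}{2} \left(-2\right) = -1$)
$v{\left(g \right)} = - \frac{g}{3}$ ($v{\left(g \right)} = g \left(- \frac{1}{3}\right) = - \frac{g}{3}$)
$c = 1$ ($c = - \frac{13}{-13} = \left(-13\right) \left(- \frac{1}{13}\right) = 1$)
$r{\left(j \right)} = \frac{1}{3}$ ($r{\left(j \right)} = \left(- \frac{1}{3}\right) \left(-1\right) = \frac{1}{3}$)
$h{\left(q \right)} = 32 + 8 q$ ($h{\left(q \right)} = 8 - 4 \left(3 + q\right) \left(-2\right) = 8 - 4 \left(-6 - 2 q\right) = 8 + \left(24 + 8 q\right) = 32 + 8 q$)
$\left(r{\left(-13 \right)} - 274\right) h{\left(c \right)} = \left(\frac{1}{3} - 274\right) \left(32 + 8 \cdot 1\right) = - \frac{821 \left(32 + 8\right)}{3} = \left(- \frac{821}{3}\right) 40 = - \frac{32840}{3}$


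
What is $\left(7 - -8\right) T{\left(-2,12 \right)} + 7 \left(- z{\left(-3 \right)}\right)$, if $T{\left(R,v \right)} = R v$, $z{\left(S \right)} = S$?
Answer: $-339$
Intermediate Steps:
$\left(7 - -8\right) T{\left(-2,12 \right)} + 7 \left(- z{\left(-3 \right)}\right) = \left(7 - -8\right) \left(\left(-2\right) 12\right) + 7 \left(\left(-1\right) \left(-3\right)\right) = \left(7 + 8\right) \left(-24\right) + 7 \cdot 3 = 15 \left(-24\right) + 21 = -360 + 21 = -339$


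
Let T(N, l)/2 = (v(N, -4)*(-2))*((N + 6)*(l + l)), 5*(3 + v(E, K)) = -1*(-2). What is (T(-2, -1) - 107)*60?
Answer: -11412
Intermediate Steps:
v(E, K) = -13/5 (v(E, K) = -3 + (-1*(-2))/5 = -3 + (⅕)*2 = -3 + ⅖ = -13/5)
T(N, l) = 104*l*(6 + N)/5 (T(N, l) = 2*((-13/5*(-2))*((N + 6)*(l + l))) = 2*(26*((6 + N)*(2*l))/5) = 2*(26*(2*l*(6 + N))/5) = 2*(52*l*(6 + N)/5) = 104*l*(6 + N)/5)
(T(-2, -1) - 107)*60 = ((104/5)*(-1)*(6 - 2) - 107)*60 = ((104/5)*(-1)*4 - 107)*60 = (-416/5 - 107)*60 = -951/5*60 = -11412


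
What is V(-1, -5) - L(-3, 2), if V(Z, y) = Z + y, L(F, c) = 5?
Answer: -11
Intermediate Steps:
V(-1, -5) - L(-3, 2) = (-1 - 5) - 1*5 = -6 - 5 = -11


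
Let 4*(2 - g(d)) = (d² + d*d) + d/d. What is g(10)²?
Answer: 37249/16 ≈ 2328.1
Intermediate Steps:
g(d) = 7/4 - d²/2 (g(d) = 2 - ((d² + d*d) + d/d)/4 = 2 - ((d² + d²) + 1)/4 = 2 - (2*d² + 1)/4 = 2 - (1 + 2*d²)/4 = 2 + (-¼ - d²/2) = 7/4 - d²/2)
g(10)² = (7/4 - ½*10²)² = (7/4 - ½*100)² = (7/4 - 50)² = (-193/4)² = 37249/16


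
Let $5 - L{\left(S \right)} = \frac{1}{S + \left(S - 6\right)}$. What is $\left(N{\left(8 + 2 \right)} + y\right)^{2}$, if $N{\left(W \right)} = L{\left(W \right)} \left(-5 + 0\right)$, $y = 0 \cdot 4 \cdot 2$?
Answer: $\frac{119025}{196} \approx 607.27$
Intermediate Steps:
$y = 0$ ($y = 0 \cdot 2 = 0$)
$L{\left(S \right)} = 5 - \frac{1}{-6 + 2 S}$ ($L{\left(S \right)} = 5 - \frac{1}{S + \left(S - 6\right)} = 5 - \frac{1}{S + \left(-6 + S\right)} = 5 - \frac{1}{-6 + 2 S}$)
$N{\left(W \right)} = - \frac{5 \left(-31 + 10 W\right)}{2 \left(-3 + W\right)}$ ($N{\left(W \right)} = \frac{-31 + 10 W}{2 \left(-3 + W\right)} \left(-5 + 0\right) = \frac{-31 + 10 W}{2 \left(-3 + W\right)} \left(-5\right) = - \frac{5 \left(-31 + 10 W\right)}{2 \left(-3 + W\right)}$)
$\left(N{\left(8 + 2 \right)} + y\right)^{2} = \left(\frac{5 \left(31 - 10 \left(8 + 2\right)\right)}{2 \left(-3 + \left(8 + 2\right)\right)} + 0\right)^{2} = \left(\frac{5 \left(31 - 100\right)}{2 \left(-3 + 10\right)} + 0\right)^{2} = \left(\frac{5 \left(31 - 100\right)}{2 \cdot 7} + 0\right)^{2} = \left(\frac{5}{2} \cdot \frac{1}{7} \left(-69\right) + 0\right)^{2} = \left(- \frac{345}{14} + 0\right)^{2} = \left(- \frac{345}{14}\right)^{2} = \frac{119025}{196}$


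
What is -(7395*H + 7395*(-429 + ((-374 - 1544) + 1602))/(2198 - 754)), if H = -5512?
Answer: 58864739835/1444 ≈ 4.0765e+7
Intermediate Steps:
-(7395*H + 7395*(-429 + ((-374 - 1544) + 1602))/(2198 - 754)) = -(-40761240 + 7395*(-429 + ((-374 - 1544) + 1602))/(2198 - 754)) = -7395/(1/(-5512 + (-429 + (-1918 + 1602))/1444)) = -7395/(1/(-5512 + (-429 - 316)*(1/1444))) = -7395/(1/(-5512 - 745*1/1444)) = -7395/(1/(-5512 - 745/1444)) = -7395/(1/(-7960073/1444)) = -7395/(-1444/7960073) = -7395*(-7960073/1444) = 58864739835/1444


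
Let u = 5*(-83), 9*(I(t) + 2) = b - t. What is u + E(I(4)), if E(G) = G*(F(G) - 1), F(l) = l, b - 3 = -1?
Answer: -33035/81 ≈ -407.84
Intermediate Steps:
b = 2 (b = 3 - 1 = 2)
I(t) = -16/9 - t/9 (I(t) = -2 + (2 - t)/9 = -2 + (2/9 - t/9) = -16/9 - t/9)
E(G) = G*(-1 + G) (E(G) = G*(G - 1) = G*(-1 + G))
u = -415
u + E(I(4)) = -415 + (-16/9 - ⅑*4)*(-1 + (-16/9 - ⅑*4)) = -415 + (-16/9 - 4/9)*(-1 + (-16/9 - 4/9)) = -415 - 20*(-1 - 20/9)/9 = -415 - 20/9*(-29/9) = -415 + 580/81 = -33035/81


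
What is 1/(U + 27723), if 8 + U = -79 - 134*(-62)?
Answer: 1/35944 ≈ 2.7821e-5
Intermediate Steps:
U = 8221 (U = -8 + (-79 - 134*(-62)) = -8 + (-79 + 8308) = -8 + 8229 = 8221)
1/(U + 27723) = 1/(8221 + 27723) = 1/35944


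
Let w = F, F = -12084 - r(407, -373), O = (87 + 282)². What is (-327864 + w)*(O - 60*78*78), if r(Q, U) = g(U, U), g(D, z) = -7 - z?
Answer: 77890728006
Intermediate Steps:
r(Q, U) = -7 - U
O = 136161 (O = 369² = 136161)
F = -12450 (F = -12084 - (-7 - 1*(-373)) = -12084 - (-7 + 373) = -12084 - 1*366 = -12084 - 366 = -12450)
w = -12450
(-327864 + w)*(O - 60*78*78) = (-327864 - 12450)*(136161 - 60*78*78) = -340314*(136161 - 4680*78) = -340314*(136161 - 365040) = -340314*(-228879) = 77890728006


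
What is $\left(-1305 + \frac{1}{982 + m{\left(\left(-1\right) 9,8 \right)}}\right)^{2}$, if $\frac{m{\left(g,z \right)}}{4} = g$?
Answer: $\frac{1524061851841}{894916} \approx 1.703 \cdot 10^{6}$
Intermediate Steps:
$m{\left(g,z \right)} = 4 g$
$\left(-1305 + \frac{1}{982 + m{\left(\left(-1\right) 9,8 \right)}}\right)^{2} = \left(-1305 + \frac{1}{982 + 4 \left(\left(-1\right) 9\right)}\right)^{2} = \left(-1305 + \frac{1}{982 + 4 \left(-9\right)}\right)^{2} = \left(-1305 + \frac{1}{982 - 36}\right)^{2} = \left(-1305 + \frac{1}{946}\right)^{2} = \left(- \frac{1234529}{946}\right)^{2} = \frac{1524061851841}{894916}$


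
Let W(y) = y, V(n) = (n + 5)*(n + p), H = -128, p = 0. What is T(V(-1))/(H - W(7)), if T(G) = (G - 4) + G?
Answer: 4/45 ≈ 0.088889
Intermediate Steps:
V(n) = n*(5 + n) (V(n) = (n + 5)*(n + 0) = (5 + n)*n = n*(5 + n))
T(G) = -4 + 2*G (T(G) = (-4 + G) + G = -4 + 2*G)
T(V(-1))/(H - W(7)) = (-4 + 2*(-(5 - 1)))/(-128 - 1*7) = (-4 + 2*(-1*4))/(-128 - 7) = (-4 + 2*(-4))/(-135) = (-4 - 8)*(-1/135) = -12*(-1/135) = 4/45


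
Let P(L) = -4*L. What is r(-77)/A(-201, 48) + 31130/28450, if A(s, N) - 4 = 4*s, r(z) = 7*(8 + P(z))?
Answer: -190137/113800 ≈ -1.6708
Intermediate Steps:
r(z) = 56 - 28*z (r(z) = 7*(8 - 4*z) = 56 - 28*z)
A(s, N) = 4 + 4*s
r(-77)/A(-201, 48) + 31130/28450 = (56 - 28*(-77))/(4 + 4*(-201)) + 31130/28450 = (56 + 2156)/(4 - 804) + 31130*(1/28450) = 2212/(-800) + 3113/2845 = 2212*(-1/800) + 3113/2845 = -553/200 + 3113/2845 = -190137/113800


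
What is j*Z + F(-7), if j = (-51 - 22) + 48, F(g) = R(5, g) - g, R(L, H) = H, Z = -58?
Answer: 1450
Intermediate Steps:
F(g) = 0 (F(g) = g - g = 0)
j = -25 (j = -73 + 48 = -25)
j*Z + F(-7) = -25*(-58) + 0 = 1450 + 0 = 1450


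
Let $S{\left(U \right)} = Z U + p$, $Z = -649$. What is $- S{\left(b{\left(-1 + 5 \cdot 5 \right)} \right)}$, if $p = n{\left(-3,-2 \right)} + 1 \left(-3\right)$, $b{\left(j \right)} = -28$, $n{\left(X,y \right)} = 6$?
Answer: $-18175$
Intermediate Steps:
$p = 3$ ($p = 6 + 1 \left(-3\right) = 6 - 3 = 3$)
$S{\left(U \right)} = 3 - 649 U$ ($S{\left(U \right)} = - 649 U + 3 = 3 - 649 U$)
$- S{\left(b{\left(-1 + 5 \cdot 5 \right)} \right)} = - (3 - -18172) = - (3 + 18172) = \left(-1\right) 18175 = -18175$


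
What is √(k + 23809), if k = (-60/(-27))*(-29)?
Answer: √213701/3 ≈ 154.09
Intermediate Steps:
k = -580/9 (k = -1/27*(-60)*(-29) = (20/9)*(-29) = -580/9 ≈ -64.444)
√(k + 23809) = √(-580/9 + 23809) = √(213701/9) = √213701/3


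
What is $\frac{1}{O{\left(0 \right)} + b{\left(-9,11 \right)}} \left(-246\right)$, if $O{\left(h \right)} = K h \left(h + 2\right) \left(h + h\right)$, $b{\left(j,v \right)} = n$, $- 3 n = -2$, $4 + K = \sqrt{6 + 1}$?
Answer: $-369$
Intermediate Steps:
$K = -4 + \sqrt{7}$ ($K = -4 + \sqrt{6 + 1} = -4 + \sqrt{7} \approx -1.3542$)
$n = \frac{2}{3}$ ($n = \left(- \frac{1}{3}\right) \left(-2\right) = \frac{2}{3} \approx 0.66667$)
$b{\left(j,v \right)} = \frac{2}{3}$
$O{\left(h \right)} = 2 h^{2} \left(-4 + \sqrt{7}\right) \left(2 + h\right)$ ($O{\left(h \right)} = \left(-4 + \sqrt{7}\right) h \left(h + 2\right) \left(h + h\right) = h \left(-4 + \sqrt{7}\right) \left(2 + h\right) 2 h = h \left(-4 + \sqrt{7}\right) 2 h \left(2 + h\right) = 2 h^{2} \left(-4 + \sqrt{7}\right) \left(2 + h\right)$)
$\frac{1}{O{\left(0 \right)} + b{\left(-9,11 \right)}} \left(-246\right) = \frac{1}{- 2 \cdot 0^{2} \left(2 + 0\right) \left(4 - \sqrt{7}\right) + \frac{2}{3}} \left(-246\right) = \frac{1}{\left(-2\right) 0 \cdot 2 \left(4 - \sqrt{7}\right) + \frac{2}{3}} \left(-246\right) = \frac{1}{0 + \frac{2}{3}} \left(-246\right) = \frac{1}{\frac{2}{3}} \left(-246\right) = \frac{3}{2} \left(-246\right) = -369$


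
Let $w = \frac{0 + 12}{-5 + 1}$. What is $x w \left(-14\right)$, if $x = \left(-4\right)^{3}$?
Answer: $-2688$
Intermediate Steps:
$x = -64$
$w = -3$ ($w = \frac{12}{-4} = 12 \left(- \frac{1}{4}\right) = -3$)
$x w \left(-14\right) = \left(-64\right) \left(-3\right) \left(-14\right) = 192 \left(-14\right) = -2688$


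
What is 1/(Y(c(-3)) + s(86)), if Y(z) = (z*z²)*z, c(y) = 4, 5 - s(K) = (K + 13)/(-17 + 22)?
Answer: 5/1206 ≈ 0.0041459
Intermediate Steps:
s(K) = 12/5 - K/5 (s(K) = 5 - (K + 13)/(-17 + 22) = 5 - (13 + K)/5 = 5 - (13/5 + K/5) = 5 + (-13/5 - K/5) = 12/5 - K/5)
Y(z) = z⁴ (Y(z) = z³*z = z⁴)
1/(Y(c(-3)) + s(86)) = 1/(4⁴ + (12/5 - ⅕*86)) = 1/(256 + (12/5 - 86/5)) = 1/(256 - 74/5) = 1/(1206/5) = 5/1206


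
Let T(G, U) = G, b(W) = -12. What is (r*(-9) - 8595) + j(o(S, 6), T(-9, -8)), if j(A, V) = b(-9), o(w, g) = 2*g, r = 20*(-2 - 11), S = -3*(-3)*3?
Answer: -6267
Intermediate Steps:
S = 27 (S = 9*3 = 27)
r = -260 (r = 20*(-13) = -260)
j(A, V) = -12
(r*(-9) - 8595) + j(o(S, 6), T(-9, -8)) = (-260*(-9) - 8595) - 12 = (2340 - 8595) - 12 = -6255 - 12 = -6267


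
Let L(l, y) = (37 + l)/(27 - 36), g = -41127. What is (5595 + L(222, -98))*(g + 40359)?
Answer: -12824576/3 ≈ -4.2749e+6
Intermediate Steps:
L(l, y) = -37/9 - l/9 (L(l, y) = (37 + l)/(-9) = (37 + l)*(-⅑) = -37/9 - l/9)
(5595 + L(222, -98))*(g + 40359) = (5595 + (-37/9 - ⅑*222))*(-41127 + 40359) = (5595 + (-37/9 - 74/3))*(-768) = (5595 - 259/9)*(-768) = (50096/9)*(-768) = -12824576/3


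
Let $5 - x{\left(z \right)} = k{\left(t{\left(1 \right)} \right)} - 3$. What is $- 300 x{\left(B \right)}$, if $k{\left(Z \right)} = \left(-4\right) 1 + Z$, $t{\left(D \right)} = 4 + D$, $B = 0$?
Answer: $-2100$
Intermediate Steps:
$k{\left(Z \right)} = -4 + Z$
$x{\left(z \right)} = 7$ ($x{\left(z \right)} = 5 - \left(\left(-4 + \left(4 + 1\right)\right) - 3\right) = 5 - \left(\left(-4 + 5\right) - 3\right) = 5 - \left(1 - 3\right) = 5 - -2 = 5 + 2 = 7$)
$- 300 x{\left(B \right)} = \left(-300\right) 7 = -2100$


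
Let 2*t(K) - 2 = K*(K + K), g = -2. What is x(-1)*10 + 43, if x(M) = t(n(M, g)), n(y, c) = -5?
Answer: 303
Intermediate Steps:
t(K) = 1 + K² (t(K) = 1 + (K*(K + K))/2 = 1 + (K*(2*K))/2 = 1 + (2*K²)/2 = 1 + K²)
x(M) = 26 (x(M) = 1 + (-5)² = 1 + 25 = 26)
x(-1)*10 + 43 = 26*10 + 43 = 260 + 43 = 303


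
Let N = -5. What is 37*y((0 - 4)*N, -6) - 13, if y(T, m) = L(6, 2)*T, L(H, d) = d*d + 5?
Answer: 6647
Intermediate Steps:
L(H, d) = 5 + d² (L(H, d) = d² + 5 = 5 + d²)
y(T, m) = 9*T (y(T, m) = (5 + 2²)*T = (5 + 4)*T = 9*T)
37*y((0 - 4)*N, -6) - 13 = 37*(9*((0 - 4)*(-5))) - 13 = 37*(9*(-4*(-5))) - 13 = 37*(9*20) - 13 = 37*180 - 13 = 6660 - 13 = 6647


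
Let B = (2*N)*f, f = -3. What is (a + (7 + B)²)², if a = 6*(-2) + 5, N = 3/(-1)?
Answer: 381924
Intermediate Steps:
N = -3 (N = 3*(-1) = -3)
B = 18 (B = (2*(-3))*(-3) = -6*(-3) = 18)
a = -7 (a = -12 + 5 = -7)
(a + (7 + B)²)² = (-7 + (7 + 18)²)² = (-7 + 25²)² = (-7 + 625)² = 618² = 381924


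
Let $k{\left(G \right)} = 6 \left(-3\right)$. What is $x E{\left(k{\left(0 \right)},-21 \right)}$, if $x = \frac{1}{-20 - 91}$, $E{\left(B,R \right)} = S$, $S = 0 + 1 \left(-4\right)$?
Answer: $\frac{4}{111} \approx 0.036036$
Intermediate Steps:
$k{\left(G \right)} = -18$
$S = -4$ ($S = 0 - 4 = -4$)
$E{\left(B,R \right)} = -4$
$x = - \frac{1}{111}$ ($x = \frac{1}{-111} = - \frac{1}{111} \approx -0.009009$)
$x E{\left(k{\left(0 \right)},-21 \right)} = \left(- \frac{1}{111}\right) \left(-4\right) = \frac{4}{111}$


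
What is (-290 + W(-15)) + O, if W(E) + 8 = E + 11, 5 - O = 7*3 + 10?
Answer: -328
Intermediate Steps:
O = -26 (O = 5 - (7*3 + 10) = 5 - (21 + 10) = 5 - 1*31 = 5 - 31 = -26)
W(E) = 3 + E (W(E) = -8 + (E + 11) = -8 + (11 + E) = 3 + E)
(-290 + W(-15)) + O = (-290 + (3 - 15)) - 26 = (-290 - 12) - 26 = -302 - 26 = -328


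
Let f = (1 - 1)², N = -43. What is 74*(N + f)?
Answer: -3182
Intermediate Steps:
f = 0 (f = 0² = 0)
74*(N + f) = 74*(-43 + 0) = 74*(-43) = -3182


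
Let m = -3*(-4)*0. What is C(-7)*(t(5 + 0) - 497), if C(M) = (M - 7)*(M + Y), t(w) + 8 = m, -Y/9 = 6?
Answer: -431270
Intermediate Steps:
Y = -54 (Y = -9*6 = -54)
m = 0 (m = 12*0 = 0)
t(w) = -8 (t(w) = -8 + 0 = -8)
C(M) = (-54 + M)*(-7 + M) (C(M) = (M - 7)*(M - 54) = (-7 + M)*(-54 + M) = (-54 + M)*(-7 + M))
C(-7)*(t(5 + 0) - 497) = (378 + (-7)² - 61*(-7))*(-8 - 497) = (378 + 49 + 427)*(-505) = 854*(-505) = -431270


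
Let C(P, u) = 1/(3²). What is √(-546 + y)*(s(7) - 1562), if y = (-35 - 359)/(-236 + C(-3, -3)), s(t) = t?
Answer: -3110*I*√613341069/2123 ≈ -36280.0*I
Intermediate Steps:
C(P, u) = ⅑ (C(P, u) = 1/9 = ⅑)
y = 3546/2123 (y = (-35 - 359)/(-236 + ⅑) = -394/(-2123/9) = -394*(-9/2123) = 3546/2123 ≈ 1.6703)
√(-546 + y)*(s(7) - 1562) = √(-546 + 3546/2123)*(7 - 1562) = √(-1155612/2123)*(-1555) = (2*I*√613341069/2123)*(-1555) = -3110*I*√613341069/2123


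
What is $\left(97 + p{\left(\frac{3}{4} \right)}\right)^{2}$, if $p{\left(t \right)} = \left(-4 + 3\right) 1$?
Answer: $9216$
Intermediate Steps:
$p{\left(t \right)} = -1$ ($p{\left(t \right)} = \left(-1\right) 1 = -1$)
$\left(97 + p{\left(\frac{3}{4} \right)}\right)^{2} = \left(97 - 1\right)^{2} = 96^{2} = 9216$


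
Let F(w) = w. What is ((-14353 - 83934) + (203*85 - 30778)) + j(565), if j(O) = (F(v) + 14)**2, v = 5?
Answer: -111449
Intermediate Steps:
j(O) = 361 (j(O) = (5 + 14)**2 = 19**2 = 361)
((-14353 - 83934) + (203*85 - 30778)) + j(565) = ((-14353 - 83934) + (203*85 - 30778)) + 361 = (-98287 + (17255 - 30778)) + 361 = (-98287 - 13523) + 361 = -111810 + 361 = -111449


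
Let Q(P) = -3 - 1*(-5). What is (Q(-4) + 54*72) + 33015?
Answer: 36905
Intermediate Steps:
Q(P) = 2 (Q(P) = -3 + 5 = 2)
(Q(-4) + 54*72) + 33015 = (2 + 54*72) + 33015 = (2 + 3888) + 33015 = 3890 + 33015 = 36905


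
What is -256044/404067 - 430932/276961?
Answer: -81679867576/37303600129 ≈ -2.1896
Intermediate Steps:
-256044/404067 - 430932/276961 = -256044*1/404067 - 430932*1/276961 = -85348/134689 - 430932/276961 = -81679867576/37303600129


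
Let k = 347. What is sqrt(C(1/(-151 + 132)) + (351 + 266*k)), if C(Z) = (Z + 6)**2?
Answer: sqrt(33460502)/19 ≈ 304.45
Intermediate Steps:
C(Z) = (6 + Z)**2
sqrt(C(1/(-151 + 132)) + (351 + 266*k)) = sqrt((6 + 1/(-151 + 132))**2 + (351 + 266*347)) = sqrt((6 + 1/(-19))**2 + (351 + 92302)) = sqrt((6 - 1/19)**2 + 92653) = sqrt((113/19)**2 + 92653) = sqrt(12769/361 + 92653) = sqrt(33460502/361) = sqrt(33460502)/19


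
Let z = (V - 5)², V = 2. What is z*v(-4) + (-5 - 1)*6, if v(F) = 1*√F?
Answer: -36 + 18*I ≈ -36.0 + 18.0*I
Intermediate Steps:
v(F) = √F
z = 9 (z = (2 - 5)² = (-3)² = 9)
z*v(-4) + (-5 - 1)*6 = 9*√(-4) + (-5 - 1)*6 = 9*(2*I) - 6*6 = 18*I - 36 = -36 + 18*I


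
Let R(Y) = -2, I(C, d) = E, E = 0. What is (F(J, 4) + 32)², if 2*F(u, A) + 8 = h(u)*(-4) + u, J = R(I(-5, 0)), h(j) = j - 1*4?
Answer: 1521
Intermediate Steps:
I(C, d) = 0
h(j) = -4 + j (h(j) = j - 4 = -4 + j)
J = -2
F(u, A) = 4 - 3*u/2 (F(u, A) = -4 + ((-4 + u)*(-4) + u)/2 = -4 + ((16 - 4*u) + u)/2 = -4 + (16 - 3*u)/2 = -4 + (8 - 3*u/2) = 4 - 3*u/2)
(F(J, 4) + 32)² = ((4 - 3/2*(-2)) + 32)² = ((4 + 3) + 32)² = (7 + 32)² = 39² = 1521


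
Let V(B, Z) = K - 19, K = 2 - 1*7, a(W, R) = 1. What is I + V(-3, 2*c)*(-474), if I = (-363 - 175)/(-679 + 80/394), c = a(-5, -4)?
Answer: 1521338834/133723 ≈ 11377.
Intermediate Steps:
c = 1
K = -5 (K = 2 - 7 = -5)
I = 105986/133723 (I = -538/(-679 + 80*(1/394)) = -538/(-679 + 40/197) = -538/(-133723/197) = -538*(-197/133723) = 105986/133723 ≈ 0.79258)
V(B, Z) = -24 (V(B, Z) = -5 - 19 = -24)
I + V(-3, 2*c)*(-474) = 105986/133723 - 24*(-474) = 105986/133723 + 11376 = 1521338834/133723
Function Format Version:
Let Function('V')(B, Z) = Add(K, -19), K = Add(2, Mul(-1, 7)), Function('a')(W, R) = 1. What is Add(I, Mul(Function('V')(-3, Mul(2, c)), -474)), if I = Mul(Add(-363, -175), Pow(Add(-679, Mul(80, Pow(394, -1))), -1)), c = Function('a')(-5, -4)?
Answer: Rational(1521338834, 133723) ≈ 11377.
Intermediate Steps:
c = 1
K = -5 (K = Add(2, -7) = -5)
I = Rational(105986, 133723) (I = Mul(-538, Pow(Add(-679, Mul(80, Rational(1, 394))), -1)) = Mul(-538, Pow(Add(-679, Rational(40, 197)), -1)) = Mul(-538, Pow(Rational(-133723, 197), -1)) = Mul(-538, Rational(-197, 133723)) = Rational(105986, 133723) ≈ 0.79258)
Function('V')(B, Z) = -24 (Function('V')(B, Z) = Add(-5, -19) = -24)
Add(I, Mul(Function('V')(-3, Mul(2, c)), -474)) = Add(Rational(105986, 133723), Mul(-24, -474)) = Add(Rational(105986, 133723), 11376) = Rational(1521338834, 133723)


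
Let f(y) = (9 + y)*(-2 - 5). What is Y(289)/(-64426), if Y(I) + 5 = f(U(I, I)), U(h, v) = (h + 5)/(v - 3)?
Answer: 10753/9212918 ≈ 0.0011672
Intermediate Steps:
U(h, v) = (5 + h)/(-3 + v)
f(y) = -63 - 7*y (f(y) = (9 + y)*(-7) = -63 - 7*y)
Y(I) = -68 - 7*(5 + I)/(-3 + I) (Y(I) = -5 + (-63 - 7*(5 + I)/(-3 + I)) = -68 - 7*(5 + I)/(-3 + I))
Y(289)/(-64426) = ((169 - 75*289)/(-3 + 289))/(-64426) = ((169 - 21675)/286)*(-1/64426) = ((1/286)*(-21506))*(-1/64426) = -10753/143*(-1/64426) = 10753/9212918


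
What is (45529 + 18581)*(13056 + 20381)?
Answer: 2143646070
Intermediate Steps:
(45529 + 18581)*(13056 + 20381) = 64110*33437 = 2143646070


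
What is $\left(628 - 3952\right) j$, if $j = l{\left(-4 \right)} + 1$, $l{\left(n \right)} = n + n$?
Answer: $23268$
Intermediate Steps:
$l{\left(n \right)} = 2 n$
$j = -7$ ($j = 2 \left(-4\right) + 1 = -8 + 1 = -7$)
$\left(628 - 3952\right) j = \left(628 - 3952\right) \left(-7\right) = \left(-3324\right) \left(-7\right) = 23268$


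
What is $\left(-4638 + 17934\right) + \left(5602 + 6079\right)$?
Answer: $24977$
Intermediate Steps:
$\left(-4638 + 17934\right) + \left(5602 + 6079\right) = 13296 + 11681 = 24977$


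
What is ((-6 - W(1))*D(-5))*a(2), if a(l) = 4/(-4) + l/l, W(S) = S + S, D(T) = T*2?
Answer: 0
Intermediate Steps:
D(T) = 2*T
W(S) = 2*S
a(l) = 0 (a(l) = 4*(-¼) + 1 = -1 + 1 = 0)
((-6 - W(1))*D(-5))*a(2) = ((-6 - 2)*(2*(-5)))*0 = ((-6 - 1*2)*(-10))*0 = ((-6 - 2)*(-10))*0 = -8*(-10)*0 = 80*0 = 0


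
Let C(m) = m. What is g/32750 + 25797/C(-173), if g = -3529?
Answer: -845462267/5665750 ≈ -149.22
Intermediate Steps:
g/32750 + 25797/C(-173) = -3529/32750 + 25797/(-173) = -3529*1/32750 + 25797*(-1/173) = -3529/32750 - 25797/173 = -845462267/5665750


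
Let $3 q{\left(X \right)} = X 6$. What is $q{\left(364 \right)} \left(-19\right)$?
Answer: $-13832$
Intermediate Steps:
$q{\left(X \right)} = 2 X$ ($q{\left(X \right)} = \frac{X 6}{3} = \frac{6 X}{3} = 2 X$)
$q{\left(364 \right)} \left(-19\right) = 2 \cdot 364 \left(-19\right) = 728 \left(-19\right) = -13832$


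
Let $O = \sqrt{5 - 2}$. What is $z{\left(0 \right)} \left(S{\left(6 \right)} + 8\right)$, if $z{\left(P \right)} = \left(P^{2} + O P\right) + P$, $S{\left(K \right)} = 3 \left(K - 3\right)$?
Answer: $0$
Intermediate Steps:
$O = \sqrt{3} \approx 1.732$
$S{\left(K \right)} = -9 + 3 K$ ($S{\left(K \right)} = 3 \left(-3 + K\right) = -9 + 3 K$)
$z{\left(P \right)} = P + P^{2} + P \sqrt{3}$ ($z{\left(P \right)} = \left(P^{2} + \sqrt{3} P\right) + P = \left(P^{2} + P \sqrt{3}\right) + P = P + P^{2} + P \sqrt{3}$)
$z{\left(0 \right)} \left(S{\left(6 \right)} + 8\right) = 0 \left(1 + 0 + \sqrt{3}\right) \left(\left(-9 + 3 \cdot 6\right) + 8\right) = 0 \left(1 + \sqrt{3}\right) \left(\left(-9 + 18\right) + 8\right) = 0 \left(9 + 8\right) = 0 \cdot 17 = 0$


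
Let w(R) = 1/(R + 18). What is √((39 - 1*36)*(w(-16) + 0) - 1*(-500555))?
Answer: √2002226/2 ≈ 707.50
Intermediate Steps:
w(R) = 1/(18 + R)
√((39 - 1*36)*(w(-16) + 0) - 1*(-500555)) = √((39 - 1*36)*(1/(18 - 16) + 0) - 1*(-500555)) = √((39 - 36)*(1/2 + 0) + 500555) = √(3*(½ + 0) + 500555) = √(3*(½) + 500555) = √(3/2 + 500555) = √(1001113/2) = √2002226/2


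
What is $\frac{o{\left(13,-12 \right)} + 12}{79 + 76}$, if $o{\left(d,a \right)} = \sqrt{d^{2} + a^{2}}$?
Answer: $\frac{12}{155} + \frac{\sqrt{313}}{155} \approx 0.19156$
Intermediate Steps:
$o{\left(d,a \right)} = \sqrt{a^{2} + d^{2}}$
$\frac{o{\left(13,-12 \right)} + 12}{79 + 76} = \frac{\sqrt{\left(-12\right)^{2} + 13^{2}} + 12}{79 + 76} = \frac{\sqrt{144 + 169} + 12}{155} = \left(\sqrt{313} + 12\right) \frac{1}{155} = \left(12 + \sqrt{313}\right) \frac{1}{155} = \frac{12}{155} + \frac{\sqrt{313}}{155}$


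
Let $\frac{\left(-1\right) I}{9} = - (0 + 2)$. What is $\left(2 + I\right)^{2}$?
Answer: $400$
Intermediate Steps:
$I = 18$ ($I = - 9 \left(- (0 + 2)\right) = - 9 \left(\left(-1\right) 2\right) = \left(-9\right) \left(-2\right) = 18$)
$\left(2 + I\right)^{2} = \left(2 + 18\right)^{2} = 20^{2} = 400$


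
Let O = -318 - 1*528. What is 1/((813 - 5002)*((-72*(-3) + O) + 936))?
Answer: -1/1281834 ≈ -7.8013e-7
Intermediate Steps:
O = -846 (O = -318 - 528 = -846)
1/((813 - 5002)*((-72*(-3) + O) + 936)) = 1/((813 - 5002)*((-72*(-3) - 846) + 936)) = 1/((-4189)*((216 - 846) + 936)) = -1/(4189*(-630 + 936)) = -1/4189/306 = -1/4189*1/306 = -1/1281834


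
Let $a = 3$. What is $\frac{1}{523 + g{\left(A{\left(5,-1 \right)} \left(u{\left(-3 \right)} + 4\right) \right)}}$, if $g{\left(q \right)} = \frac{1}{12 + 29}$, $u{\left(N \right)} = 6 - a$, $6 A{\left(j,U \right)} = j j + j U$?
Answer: $\frac{41}{21444} \approx 0.001912$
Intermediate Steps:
$A{\left(j,U \right)} = \frac{j^{2}}{6} + \frac{U j}{6}$ ($A{\left(j,U \right)} = \frac{j j + j U}{6} = \frac{j^{2} + U j}{6} = \frac{j^{2}}{6} + \frac{U j}{6}$)
$u{\left(N \right)} = 3$ ($u{\left(N \right)} = 6 - 3 = 3$)
$g{\left(q \right)} = \frac{1}{41}$
$\frac{1}{523 + g{\left(A{\left(5,-1 \right)} \left(u{\left(-3 \right)} + 4\right) \right)}} = \frac{1}{523 + \frac{1}{41}} = \frac{1}{\frac{21444}{41}} = \frac{41}{21444}$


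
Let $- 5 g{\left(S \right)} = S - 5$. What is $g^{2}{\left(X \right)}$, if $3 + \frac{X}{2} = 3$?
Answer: $1$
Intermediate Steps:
$X = 0$ ($X = -6 + 2 \cdot 3 = -6 + 6 = 0$)
$g{\left(S \right)} = 1 - \frac{S}{5}$ ($g{\left(S \right)} = - \frac{S - 5}{5} = - \frac{-5 + S}{5} = 1 - \frac{S}{5}$)
$g^{2}{\left(X \right)} = \left(1 - 0\right)^{2} = \left(1 + 0\right)^{2} = 1^{2} = 1$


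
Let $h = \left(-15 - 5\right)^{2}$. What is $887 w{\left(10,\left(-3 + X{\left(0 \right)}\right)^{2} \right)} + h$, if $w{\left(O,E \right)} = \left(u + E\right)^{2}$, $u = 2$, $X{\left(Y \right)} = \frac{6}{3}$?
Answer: $8383$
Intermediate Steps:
$X{\left(Y \right)} = 2$ ($X{\left(Y \right)} = 6 \cdot \frac{1}{3} = 2$)
$w{\left(O,E \right)} = \left(2 + E\right)^{2}$
$h = 400$ ($h = \left(-20\right)^{2} = 400$)
$887 w{\left(10,\left(-3 + X{\left(0 \right)}\right)^{2} \right)} + h = 887 \left(2 + \left(-3 + 2\right)^{2}\right)^{2} + 400 = 887 \left(2 + \left(-1\right)^{2}\right)^{2} + 400 = 887 \left(2 + 1\right)^{2} + 400 = 887 \cdot 3^{2} + 400 = 887 \cdot 9 + 400 = 7983 + 400 = 8383$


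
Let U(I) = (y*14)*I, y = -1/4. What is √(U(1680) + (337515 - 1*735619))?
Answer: 4*I*√25249 ≈ 635.6*I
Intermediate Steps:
y = -¼ (y = -1*¼ = -¼ ≈ -0.25000)
U(I) = -7*I/2 (U(I) = (-¼*14)*I = -7*I/2)
√(U(1680) + (337515 - 1*735619)) = √(-7/2*1680 + (337515 - 1*735619)) = √(-5880 + (337515 - 735619)) = √(-5880 - 398104) = √(-403984) = 4*I*√25249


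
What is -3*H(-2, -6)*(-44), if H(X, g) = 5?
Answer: 660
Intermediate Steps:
-3*H(-2, -6)*(-44) = -3*5*(-44) = -15*(-44) = 660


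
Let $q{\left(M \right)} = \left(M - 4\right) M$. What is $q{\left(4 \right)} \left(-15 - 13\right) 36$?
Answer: $0$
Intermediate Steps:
$q{\left(M \right)} = M \left(-4 + M\right)$ ($q{\left(M \right)} = \left(-4 + M\right) M = M \left(-4 + M\right)$)
$q{\left(4 \right)} \left(-15 - 13\right) 36 = 4 \left(-4 + 4\right) \left(-15 - 13\right) 36 = 4 \cdot 0 \left(-15 - 13\right) 36 = 0 \left(-28\right) 36 = 0 \cdot 36 = 0$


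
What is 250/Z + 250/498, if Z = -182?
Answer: -19750/22659 ≈ -0.87162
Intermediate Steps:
250/Z + 250/498 = 250/(-182) + 250/498 = 250*(-1/182) + 250*(1/498) = -125/91 + 125/249 = -19750/22659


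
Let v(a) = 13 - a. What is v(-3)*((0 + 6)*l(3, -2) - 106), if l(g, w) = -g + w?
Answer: -2176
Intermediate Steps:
l(g, w) = w - g
v(-3)*((0 + 6)*l(3, -2) - 106) = (13 - 1*(-3))*((0 + 6)*(-2 - 1*3) - 106) = (13 + 3)*(6*(-2 - 3) - 106) = 16*(6*(-5) - 106) = 16*(-30 - 106) = 16*(-136) = -2176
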